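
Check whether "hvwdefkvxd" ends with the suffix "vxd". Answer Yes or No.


Input string: 'hvwdefkvxd'
Suffix to check: 'vxd'
Last 3 characters of input: 'vxd'
Match: True
Result: Yes


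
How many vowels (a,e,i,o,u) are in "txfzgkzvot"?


Input string: 'txfzgkzvot'
Operation: count vowels (a, e, i, o, u)
Scan: s[0]='t', s[1]='x', s[2]='f', s[3]='z', s[4]='g', s[5]='k', s[6]='z', s[7]='v', s[8]='o' (vowel), s[9]='t'
Vowels found: 1
Result: 1


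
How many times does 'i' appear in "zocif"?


Input string: 'zocif'
Target character: 'i'
Scan each position: s[3]='i'
Matches found at indices: 3
Total: 1


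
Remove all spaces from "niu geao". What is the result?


Input string: 'niu geao'
Operation: remove all spaces
Words: 'niu', 'geao'
Join without spaces: niugeao


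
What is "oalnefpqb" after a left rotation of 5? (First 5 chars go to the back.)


Input: 'oalnefpqb', shift = 5
Operation: split at index 5 and swap parts
Front part s[0:5] = 'oalne'
Back part s[5:] = 'fpqb'
Rotated = back + front = 'fpqb' + 'oalne'
Result: fpqboalne


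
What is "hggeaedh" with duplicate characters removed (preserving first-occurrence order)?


Input: 'hggeaedh'
Operation: keep first occurrence of each character
Scan: s[0]='h' new -> keep; s[1]='g' new -> keep; s[2]='g' seen -> skip; s[3]='e' new -> keep; s[4]='a' new -> keep; s[5]='e' seen -> skip; s[6]='d' new -> keep; s[7]='h' seen -> skip
Result: hgead


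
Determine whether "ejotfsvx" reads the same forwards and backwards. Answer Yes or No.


Input string: 'ejotfsvx'
Reversed: 'xvsftoje'
Compare pairs: s[0]='e' vs s[7]='x' (mismatch), s[1]='j' vs s[6]='v' (mismatch), s[2]='o' vs s[5]='s' (mismatch), s[3]='t' vs s[4]='f' (mismatch)
Palindrome: No


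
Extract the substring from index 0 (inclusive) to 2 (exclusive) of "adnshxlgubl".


Input string: 'adnshxlgubl'
Operation: slice [0:2]
Extract characters: s[0]='a', s[1]='d'
Result: ad


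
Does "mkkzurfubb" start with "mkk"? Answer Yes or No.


Input string: 'mkkzurfubb'
Prefix to check: 'mkk'
First 3 characters of input: 'mkk'
Match: True
Result: Yes


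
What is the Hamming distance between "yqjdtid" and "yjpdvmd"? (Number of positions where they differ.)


String 1: 'yqjdtid'
String 2: 'yjpdvmd'
Compare each position: pos 0: 'y'=='y', pos 1: 'q'!='j', pos 2: 'j'!='p', pos 3: 'd'=='d', pos 4: 't'!='v', pos 5: 'i'!='m', pos 6: 'd'=='d'
Differing positions: 4
Hamming distance: 4


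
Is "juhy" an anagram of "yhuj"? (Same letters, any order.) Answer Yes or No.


String 1: 'yhuj' -> sorted: 'hjuy'
String 2: 'juhy' -> sorted: 'hjuy'
Compare sorted forms: 'hjuy' == 'hjuy'
Anagram: Yes


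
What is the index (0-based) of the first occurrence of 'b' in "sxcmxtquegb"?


Input string: 'sxcmxtquegb'
Target: 'b'
Scanning left to right: s[0]='s', s[1]='x', s[2]='c', s[3]='m', s[4]='x', s[5]='t', s[6]='q', s[7]='u', s[8]='e', s[9]='g', s[10]='b'
First match at index: 10


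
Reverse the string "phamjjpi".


Input string: 'phamjjpi'
Operation: reverse character order
Original order: 'p' -> 'h' -> 'a' -> 'm' -> 'j' -> 'j' -> 'p' -> 'i'
Reversed order: 'i' -> 'p' -> 'j' -> 'j' -> 'm' -> 'a' -> 'h' -> 'p'
Result: ipjjmahp


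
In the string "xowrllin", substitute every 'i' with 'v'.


Input string: 'xowrllin'
Operation: replace 'i' with 'v'
Positions of 'i': 6
After replacement: xowrllvn


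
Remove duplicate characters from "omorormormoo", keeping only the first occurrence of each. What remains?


Input: 'omorormormoo'
Operation: keep first occurrence of each character
Scan: s[0]='o' new -> keep; s[1]='m' new -> keep; s[2]='o' seen -> skip; s[3]='r' new -> keep; s[4]='o' seen -> skip; s[5]='r' seen -> skip; s[6]='m' seen -> skip; s[7]='o' seen -> skip; s[8]='r' seen -> skip; s[9]='m' seen -> skip; s[10]='o' seen -> skip; s[11]='o' seen -> skip
Result: omr


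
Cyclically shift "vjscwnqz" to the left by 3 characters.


Input: 'vjscwnqz', shift = 3
Operation: split at index 3 and swap parts
Front part s[0:3] = 'vjs'
Back part s[3:] = 'cwnqz'
Rotated = back + front = 'cwnqz' + 'vjs'
Result: cwnqzvjs


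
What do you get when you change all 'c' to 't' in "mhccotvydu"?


Input string: 'mhccotvydu'
Operation: replace 'c' with 't'
Positions of 'c': 2, 3
After replacement: mhttotvydu


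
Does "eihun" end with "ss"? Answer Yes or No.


Input string: 'eihun'
Suffix to check: 'ss'
Last 2 characters of input: 'un'
Match: False
Result: No


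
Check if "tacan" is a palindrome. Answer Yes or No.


Input string: 'tacan'
Reversed: 'nacat'
Compare pairs: s[0]='t' vs s[4]='n' (mismatch), s[1]='a' vs s[3]='a' (match)
Palindrome: No


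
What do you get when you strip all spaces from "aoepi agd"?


Input string: 'aoepi agd'
Operation: remove all spaces
Words: 'aoepi', 'agd'
Join without spaces: aoepiagd


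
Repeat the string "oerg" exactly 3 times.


Input string: 'oerg'
Operation: repeat 3 times
Concatenation: 'oerg' + 'oerg' + 'oerg'
Result: oergoergoerg


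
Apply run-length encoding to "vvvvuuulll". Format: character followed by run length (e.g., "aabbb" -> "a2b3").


Input: 'vvvvuuulll'
Operation: identify consecutive runs
Runs: 'vvvv' -> v4, 'uuu' -> u3, 'lll' -> l3
Encoded: v4u3l3


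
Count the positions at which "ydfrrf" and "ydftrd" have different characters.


String 1: 'ydfrrf'
String 2: 'ydftrd'
Compare each position: pos 0: 'y'=='y', pos 1: 'd'=='d', pos 2: 'f'=='f', pos 3: 'r'!='t', pos 4: 'r'=='r', pos 5: 'f'!='d'
Differing positions: 2
Hamming distance: 2


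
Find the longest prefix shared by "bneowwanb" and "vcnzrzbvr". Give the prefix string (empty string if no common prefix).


String 1: 'bneowwanb'
String 2: 'vcnzrzbvr'
Compare position by position:
pos 0: 'b' vs 'v' differ -> stop
Longest common prefix: "" (length 0)


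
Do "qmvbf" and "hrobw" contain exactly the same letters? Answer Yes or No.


String 1: 'qmvbf' -> sorted: 'bfmqv'
String 2: 'hrobw' -> sorted: 'bhorw'
Compare sorted forms: 'bfmqv' != 'bhorw'
Anagram: No


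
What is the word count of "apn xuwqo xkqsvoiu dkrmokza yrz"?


Input string: 'apn xuwqo xkqsvoiu dkrmokza yrz'
Operation: split by spaces
Words found: 'apn', 'xuwqo', 'xkqsvoiu', 'dkrmokza', 'yrz'
Word count: 5


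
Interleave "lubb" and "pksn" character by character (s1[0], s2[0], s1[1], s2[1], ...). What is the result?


String 1: 'lubb'
String 2: 'pksn'
Operation: alternate characters
Pairs: 'l'+'p', 'u'+'k', 'b'+'s', 'b'+'n'
Result: lpukbsbn


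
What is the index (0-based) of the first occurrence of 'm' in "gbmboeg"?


Input string: 'gbmboeg'
Target: 'm'
Scanning left to right: s[0]='g', s[1]='b', s[2]='m'
First match at index: 2


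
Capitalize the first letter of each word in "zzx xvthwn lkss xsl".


Input string: 'zzx xvthwn lkss xsl'
Operation: capitalize first letter of each word
Word transformations: 'zzx'->'Zzx', 'xvthwn'->'Xvthwn', 'lkss'->'Lkss', 'xsl'->'Xsl'
Result: Zzx Xvthwn Lkss Xsl


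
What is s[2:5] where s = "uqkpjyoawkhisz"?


Input string: 'uqkpjyoawkhisz'
Operation: slice [2:5]
Extract characters: s[2]='k', s[3]='p', s[4]='j'
Result: kpj


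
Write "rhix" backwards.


Input string: 'rhix'
Operation: reverse character order
Original order: 'r' -> 'h' -> 'i' -> 'x'
Reversed order: 'x' -> 'i' -> 'h' -> 'r'
Result: xihr


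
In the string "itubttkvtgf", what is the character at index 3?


Input string: 'itubttkvtgf'
Operation: get character at index 3
Index mapping: s[0]='i', s[1]='t', s[2]='u', s[3]='b'
Result: 'b'


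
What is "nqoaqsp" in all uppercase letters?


Input string: 'nqoaqsp'
Operation: convert each letter to uppercase
Mapping: 'n'->'N', 'q'->'Q', 'o'->'O', 'a'->'A', 'q'->'Q', 's'->'S', 'p'->'P'
Result: NQOAQSP


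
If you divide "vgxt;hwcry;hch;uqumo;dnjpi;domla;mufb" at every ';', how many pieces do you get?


Input string: 'vgxt;hwcry;hch;uqumo;dnjpi;domla;mufb'
Delimiter: ';'
Split result: 'vgxt', 'hwcry', 'hch', 'uqumo', 'dnjpi', 'domla', 'mufb'
Number of parts: 7


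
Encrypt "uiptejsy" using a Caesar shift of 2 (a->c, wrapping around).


Input: 'uiptejsy', shift = 2
Operation: for each letter, (position + 2) mod 26
Mapping: 'u'(20+2=22)->'w', 'i'(8+2=10)->'k', 'p'(15+2=17)->'r', 't'(19+2=21)->'v', 'e'(4+2=6)->'g', 'j'(9+2=11)->'l', 's'(18+2=20)->'u', 'y'(24+2=26, 26 mod 26=0)->'a'
Result: wkrvglua


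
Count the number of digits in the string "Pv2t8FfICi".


Input string: 'Pv2t8FfICi'
Operation: count digit characters (0-9)
Scan: 'P', 'v', '2'(digit), 't', '8'(digit), 'F', 'f', 'I', 'C', 'i'
Digits found: 2
Result: 2


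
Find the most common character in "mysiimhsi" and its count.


Input: 'mysiimhsi'
Operation: tally each character
Counts: 'h':1, 'i':3, 'm':2, 's':2, 'y':1
Maximum: 'i' appears 3 times


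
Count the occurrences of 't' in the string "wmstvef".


Input string: 'wmstvef'
Target character: 't'
Scan each position: s[3]='t'
Matches found at indices: 3
Total: 1


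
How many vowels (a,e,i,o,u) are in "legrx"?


Input string: 'legrx'
Operation: count vowels (a, e, i, o, u)
Scan: s[0]='l', s[1]='e' (vowel), s[2]='g', s[3]='r', s[4]='x'
Vowels found: 1
Result: 1


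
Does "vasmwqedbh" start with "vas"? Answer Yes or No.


Input string: 'vasmwqedbh'
Prefix to check: 'vas'
First 3 characters of input: 'vas'
Match: True
Result: Yes


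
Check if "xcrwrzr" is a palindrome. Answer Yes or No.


Input string: 'xcrwrzr'
Reversed: 'rzrwrcx'
Compare pairs: s[0]='x' vs s[6]='r' (mismatch), s[1]='c' vs s[5]='z' (mismatch), s[2]='r' vs s[4]='r' (match)
Palindrome: No


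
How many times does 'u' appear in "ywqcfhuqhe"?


Input string: 'ywqcfhuqhe'
Target character: 'u'
Scan each position: s[6]='u'
Matches found at indices: 6
Total: 1


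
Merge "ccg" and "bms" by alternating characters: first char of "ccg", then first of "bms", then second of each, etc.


String 1: 'ccg'
String 2: 'bms'
Operation: alternate characters
Pairs: 'c'+'b', 'c'+'m', 'g'+'s'
Result: cbcmgs


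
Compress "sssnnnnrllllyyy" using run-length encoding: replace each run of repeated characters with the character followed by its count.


Input: 'sssnnnnrllllyyy'
Operation: identify consecutive runs
Runs: 'sss' -> s3, 'nnnn' -> n4, 'r' -> r1, 'llll' -> l4, 'yyy' -> y3
Encoded: s3n4r1l4y3


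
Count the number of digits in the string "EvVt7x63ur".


Input string: 'EvVt7x63ur'
Operation: count digit characters (0-9)
Scan: 'E', 'v', 'V', 't', '7'(digit), 'x', '6'(digit), '3'(digit), 'u', 'r'
Digits found: 3
Result: 3


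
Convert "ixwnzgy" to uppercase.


Input string: 'ixwnzgy'
Operation: convert each letter to uppercase
Mapping: 'i'->'I', 'x'->'X', 'w'->'W', 'n'->'N', 'z'->'Z', 'g'->'G', 'y'->'Y'
Result: IXWNZGY


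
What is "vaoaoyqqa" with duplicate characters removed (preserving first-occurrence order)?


Input: 'vaoaoyqqa'
Operation: keep first occurrence of each character
Scan: s[0]='v' new -> keep; s[1]='a' new -> keep; s[2]='o' new -> keep; s[3]='a' seen -> skip; s[4]='o' seen -> skip; s[5]='y' new -> keep; s[6]='q' new -> keep; s[7]='q' seen -> skip; s[8]='a' seen -> skip
Result: vaoyq


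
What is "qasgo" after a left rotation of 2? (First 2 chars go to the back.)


Input: 'qasgo', shift = 2
Operation: split at index 2 and swap parts
Front part s[0:2] = 'qa'
Back part s[2:] = 'sgo'
Rotated = back + front = 'sgo' + 'qa'
Result: sgoqa


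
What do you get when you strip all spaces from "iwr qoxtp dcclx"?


Input string: 'iwr qoxtp dcclx'
Operation: remove all spaces
Words: 'iwr', 'qoxtp', 'dcclx'
Join without spaces: iwrqoxtpdcclx


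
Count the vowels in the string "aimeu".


Input string: 'aimeu'
Operation: count vowels (a, e, i, o, u)
Scan: s[0]='a' (vowel), s[1]='i' (vowel), s[2]='m', s[3]='e' (vowel), s[4]='u' (vowel)
Vowels found: 4
Result: 4


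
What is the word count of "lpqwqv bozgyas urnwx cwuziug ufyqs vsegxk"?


Input string: 'lpqwqv bozgyas urnwx cwuziug ufyqs vsegxk'
Operation: split by spaces
Words found: 'lpqwqv', 'bozgyas', 'urnwx', 'cwuziug', 'ufyqs', 'vsegxk'
Word count: 6


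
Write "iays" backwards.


Input string: 'iays'
Operation: reverse character order
Original order: 'i' -> 'a' -> 'y' -> 's'
Reversed order: 's' -> 'y' -> 'a' -> 'i'
Result: syai


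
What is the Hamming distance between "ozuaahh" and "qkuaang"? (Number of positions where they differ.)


String 1: 'ozuaahh'
String 2: 'qkuaang'
Compare each position: pos 0: 'o'!='q', pos 1: 'z'!='k', pos 2: 'u'=='u', pos 3: 'a'=='a', pos 4: 'a'=='a', pos 5: 'h'!='n', pos 6: 'h'!='g'
Differing positions: 4
Hamming distance: 4


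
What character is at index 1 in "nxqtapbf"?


Input string: 'nxqtapbf'
Operation: get character at index 1
Index mapping: s[0]='n', s[1]='x'
Result: 'x'


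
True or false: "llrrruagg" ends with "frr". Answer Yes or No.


Input string: 'llrrruagg'
Suffix to check: 'frr'
Last 3 characters of input: 'agg'
Match: False
Result: No


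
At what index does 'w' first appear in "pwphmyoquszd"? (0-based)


Input string: 'pwphmyoquszd'
Target: 'w'
Scanning left to right: s[0]='p', s[1]='w'
First match at index: 1


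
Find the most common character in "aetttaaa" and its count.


Input: 'aetttaaa'
Operation: tally each character
Counts: 'a':4, 'e':1, 't':3
Maximum: 'a' appears 4 times


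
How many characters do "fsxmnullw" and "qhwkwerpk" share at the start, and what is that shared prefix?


String 1: 'fsxmnullw'
String 2: 'qhwkwerpk'
Compare position by position:
pos 0: 'f' vs 'q' differ -> stop
Longest common prefix: "" (length 0)


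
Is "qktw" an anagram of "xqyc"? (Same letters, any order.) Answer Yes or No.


String 1: 'xqyc' -> sorted: 'cqxy'
String 2: 'qktw' -> sorted: 'kqtw'
Compare sorted forms: 'cqxy' != 'kqtw'
Anagram: No


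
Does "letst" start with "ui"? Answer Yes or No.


Input string: 'letst'
Prefix to check: 'ui'
First 2 characters of input: 'le'
Match: False
Result: No


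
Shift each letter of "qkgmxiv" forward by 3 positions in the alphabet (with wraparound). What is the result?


Input: 'qkgmxiv', shift = 3
Operation: for each letter, (position + 3) mod 26
Mapping: 'q'(16+3=19)->'t', 'k'(10+3=13)->'n', 'g'(6+3=9)->'j', 'm'(12+3=15)->'p', 'x'(23+3=26, 26 mod 26=0)->'a', 'i'(8+3=11)->'l', 'v'(21+3=24)->'y'
Result: tnjpaly


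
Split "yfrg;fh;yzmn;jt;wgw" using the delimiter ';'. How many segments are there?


Input string: 'yfrg;fh;yzmn;jt;wgw'
Delimiter: ';'
Split result: 'yfrg', 'fh', 'yzmn', 'jt', 'wgw'
Number of parts: 5


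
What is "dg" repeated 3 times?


Input string: 'dg'
Operation: repeat 3 times
Concatenation: 'dg' + 'dg' + 'dg'
Result: dgdgdg


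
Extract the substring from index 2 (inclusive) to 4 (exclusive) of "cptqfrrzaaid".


Input string: 'cptqfrrzaaid'
Operation: slice [2:4]
Extract characters: s[2]='t', s[3]='q'
Result: tq


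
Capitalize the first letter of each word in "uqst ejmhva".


Input string: 'uqst ejmhva'
Operation: capitalize first letter of each word
Word transformations: 'uqst'->'Uqst', 'ejmhva'->'Ejmhva'
Result: Uqst Ejmhva


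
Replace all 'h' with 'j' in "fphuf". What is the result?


Input string: 'fphuf'
Operation: replace 'h' with 'j'
Positions of 'h': 2
After replacement: fpjuf


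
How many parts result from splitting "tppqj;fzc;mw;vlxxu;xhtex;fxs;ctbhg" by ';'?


Input string: 'tppqj;fzc;mw;vlxxu;xhtex;fxs;ctbhg'
Delimiter: ';'
Split result: 'tppqj', 'fzc', 'mw', 'vlxxu', 'xhtex', 'fxs', 'ctbhg'
Number of parts: 7


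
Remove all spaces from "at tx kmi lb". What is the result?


Input string: 'at tx kmi lb'
Operation: remove all spaces
Words: 'at', 'tx', 'kmi', 'lb'
Join without spaces: attxkmilb


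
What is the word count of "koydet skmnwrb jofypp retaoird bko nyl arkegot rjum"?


Input string: 'koydet skmnwrb jofypp retaoird bko nyl arkegot rjum'
Operation: split by spaces
Words found: 'koydet', 'skmnwrb', 'jofypp', 'retaoird', 'bko', 'nyl', 'arkegot', 'rjum'
Word count: 8


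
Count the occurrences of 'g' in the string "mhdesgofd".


Input string: 'mhdesgofd'
Target character: 'g'
Scan each position: s[5]='g'
Matches found at indices: 5
Total: 1


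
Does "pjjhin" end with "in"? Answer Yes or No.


Input string: 'pjjhin'
Suffix to check: 'in'
Last 2 characters of input: 'in'
Match: True
Result: Yes


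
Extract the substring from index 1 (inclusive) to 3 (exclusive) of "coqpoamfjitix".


Input string: 'coqpoamfjitix'
Operation: slice [1:3]
Extract characters: s[1]='o', s[2]='q'
Result: oq


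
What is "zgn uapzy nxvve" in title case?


Input string: 'zgn uapzy nxvve'
Operation: capitalize first letter of each word
Word transformations: 'zgn'->'Zgn', 'uapzy'->'Uapzy', 'nxvve'->'Nxvve'
Result: Zgn Uapzy Nxvve


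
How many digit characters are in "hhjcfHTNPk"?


Input string: 'hhjcfHTNPk'
Operation: count digit characters (0-9)
Scan: 'h', 'h', 'j', 'c', 'f', 'H', 'T', 'N', 'P', 'k'
Digits found: 0
Result: 0


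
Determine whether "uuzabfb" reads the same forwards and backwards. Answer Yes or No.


Input string: 'uuzabfb'
Reversed: 'bfbazuu'
Compare pairs: s[0]='u' vs s[6]='b' (mismatch), s[1]='u' vs s[5]='f' (mismatch), s[2]='z' vs s[4]='b' (mismatch)
Palindrome: No


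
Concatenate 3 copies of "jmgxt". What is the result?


Input string: 'jmgxt'
Operation: repeat 3 times
Concatenation: 'jmgxt' + 'jmgxt' + 'jmgxt'
Result: jmgxtjmgxtjmgxt


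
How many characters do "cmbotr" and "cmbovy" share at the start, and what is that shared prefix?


String 1: 'cmbotr'
String 2: 'cmbovy'
Compare position by position:
pos 0: 'c' vs 'c' match
pos 1: 'm' vs 'm' match
pos 2: 'b' vs 'b' match
pos 3: 'o' vs 'o' match
pos 4: 't' vs 'v' differ -> stop
Longest common prefix: "cmbo" (length 4)


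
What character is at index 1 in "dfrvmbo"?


Input string: 'dfrvmbo'
Operation: get character at index 1
Index mapping: s[0]='d', s[1]='f'
Result: 'f'


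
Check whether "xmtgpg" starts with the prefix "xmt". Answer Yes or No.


Input string: 'xmtgpg'
Prefix to check: 'xmt'
First 3 characters of input: 'xmt'
Match: True
Result: Yes


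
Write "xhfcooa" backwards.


Input string: 'xhfcooa'
Operation: reverse character order
Original order: 'x' -> 'h' -> 'f' -> 'c' -> 'o' -> 'o' -> 'a'
Reversed order: 'a' -> 'o' -> 'o' -> 'c' -> 'f' -> 'h' -> 'x'
Result: aoocfhx


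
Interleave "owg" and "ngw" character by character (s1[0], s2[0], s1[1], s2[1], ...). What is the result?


String 1: 'owg'
String 2: 'ngw'
Operation: alternate characters
Pairs: 'o'+'n', 'w'+'g', 'g'+'w'
Result: onwggw


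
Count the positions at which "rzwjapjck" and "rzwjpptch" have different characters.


String 1: 'rzwjapjck'
String 2: 'rzwjpptch'
Compare each position: pos 0: 'r'=='r', pos 1: 'z'=='z', pos 2: 'w'=='w', pos 3: 'j'=='j', pos 4: 'a'!='p', pos 5: 'p'=='p', pos 6: 'j'!='t', pos 7: 'c'=='c', pos 8: 'k'!='h'
Differing positions: 3
Hamming distance: 3


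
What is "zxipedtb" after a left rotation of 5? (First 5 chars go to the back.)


Input: 'zxipedtb', shift = 5
Operation: split at index 5 and swap parts
Front part s[0:5] = 'zxipe'
Back part s[5:] = 'dtb'
Rotated = back + front = 'dtb' + 'zxipe'
Result: dtbzxipe


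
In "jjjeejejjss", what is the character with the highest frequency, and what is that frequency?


Input: 'jjjeejejjss'
Operation: tally each character
Counts: 'e':3, 'j':6, 's':2
Maximum: 'j' appears 6 times


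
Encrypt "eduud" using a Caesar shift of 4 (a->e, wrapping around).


Input: 'eduud', shift = 4
Operation: for each letter, (position + 4) mod 26
Mapping: 'e'(4+4=8)->'i', 'd'(3+4=7)->'h', 'u'(20+4=24)->'y', 'u'(20+4=24)->'y', 'd'(3+4=7)->'h'
Result: ihyyh


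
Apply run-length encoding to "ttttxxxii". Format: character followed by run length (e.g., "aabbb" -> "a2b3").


Input: 'ttttxxxii'
Operation: identify consecutive runs
Runs: 'tttt' -> t4, 'xxx' -> x3, 'ii' -> i2
Encoded: t4x3i2


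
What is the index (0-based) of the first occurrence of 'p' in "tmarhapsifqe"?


Input string: 'tmarhapsifqe'
Target: 'p'
Scanning left to right: s[0]='t', s[1]='m', s[2]='a', s[3]='r', s[4]='h', s[5]='a', s[6]='p'
First match at index: 6


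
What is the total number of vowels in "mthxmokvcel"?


Input string: 'mthxmokvcel'
Operation: count vowels (a, e, i, o, u)
Scan: s[0]='m', s[1]='t', s[2]='h', s[3]='x', s[4]='m', s[5]='o' (vowel), s[6]='k', s[7]='v', s[8]='c', s[9]='e' (vowel), s[10]='l'
Vowels found: 2
Result: 2


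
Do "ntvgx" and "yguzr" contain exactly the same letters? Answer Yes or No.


String 1: 'ntvgx' -> sorted: 'gntvx'
String 2: 'yguzr' -> sorted: 'gruyz'
Compare sorted forms: 'gntvx' != 'gruyz'
Anagram: No


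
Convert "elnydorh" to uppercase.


Input string: 'elnydorh'
Operation: convert each letter to uppercase
Mapping: 'e'->'E', 'l'->'L', 'n'->'N', 'y'->'Y', 'd'->'D', 'o'->'O', 'r'->'R', 'h'->'H'
Result: ELNYDORH


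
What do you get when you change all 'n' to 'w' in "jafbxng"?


Input string: 'jafbxng'
Operation: replace 'n' with 'w'
Positions of 'n': 5
After replacement: jafbxwg


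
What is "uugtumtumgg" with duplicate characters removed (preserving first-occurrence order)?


Input: 'uugtumtumgg'
Operation: keep first occurrence of each character
Scan: s[0]='u' new -> keep; s[1]='u' seen -> skip; s[2]='g' new -> keep; s[3]='t' new -> keep; s[4]='u' seen -> skip; s[5]='m' new -> keep; s[6]='t' seen -> skip; s[7]='u' seen -> skip; s[8]='m' seen -> skip; s[9]='g' seen -> skip; s[10]='g' seen -> skip
Result: ugtm


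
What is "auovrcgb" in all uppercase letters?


Input string: 'auovrcgb'
Operation: convert each letter to uppercase
Mapping: 'a'->'A', 'u'->'U', 'o'->'O', 'v'->'V', 'r'->'R', 'c'->'C', 'g'->'G', 'b'->'B'
Result: AUOVRCGB


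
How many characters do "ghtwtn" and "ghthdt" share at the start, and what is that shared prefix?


String 1: 'ghtwtn'
String 2: 'ghthdt'
Compare position by position:
pos 0: 'g' vs 'g' match
pos 1: 'h' vs 'h' match
pos 2: 't' vs 't' match
pos 3: 'w' vs 'h' differ -> stop
Longest common prefix: "ght" (length 3)


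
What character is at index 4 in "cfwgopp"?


Input string: 'cfwgopp'
Operation: get character at index 4
Index mapping: s[0]='c', s[1]='f', s[2]='w', s[3]='g', s[4]='o'
Result: 'o'


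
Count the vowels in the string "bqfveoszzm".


Input string: 'bqfveoszzm'
Operation: count vowels (a, e, i, o, u)
Scan: s[0]='b', s[1]='q', s[2]='f', s[3]='v', s[4]='e' (vowel), s[5]='o' (vowel), s[6]='s', s[7]='z', s[8]='z', s[9]='m'
Vowels found: 2
Result: 2


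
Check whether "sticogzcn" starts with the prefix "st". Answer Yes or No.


Input string: 'sticogzcn'
Prefix to check: 'st'
First 2 characters of input: 'st'
Match: True
Result: Yes


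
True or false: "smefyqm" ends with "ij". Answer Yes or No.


Input string: 'smefyqm'
Suffix to check: 'ij'
Last 2 characters of input: 'qm'
Match: False
Result: No


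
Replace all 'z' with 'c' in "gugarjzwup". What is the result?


Input string: 'gugarjzwup'
Operation: replace 'z' with 'c'
Positions of 'z': 6
After replacement: gugarjcwup


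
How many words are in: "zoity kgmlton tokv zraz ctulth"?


Input string: 'zoity kgmlton tokv zraz ctulth'
Operation: split by spaces
Words found: 'zoity', 'kgmlton', 'tokv', 'zraz', 'ctulth'
Word count: 5


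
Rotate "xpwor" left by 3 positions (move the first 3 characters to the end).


Input: 'xpwor', shift = 3
Operation: split at index 3 and swap parts
Front part s[0:3] = 'xpw'
Back part s[3:] = 'or'
Rotated = back + front = 'or' + 'xpw'
Result: orxpw


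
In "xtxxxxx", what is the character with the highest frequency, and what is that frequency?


Input: 'xtxxxxx'
Operation: tally each character
Counts: 't':1, 'x':6
Maximum: 'x' appears 6 times


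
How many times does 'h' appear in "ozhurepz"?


Input string: 'ozhurepz'
Target character: 'h'
Scan each position: s[2]='h'
Matches found at indices: 2
Total: 1


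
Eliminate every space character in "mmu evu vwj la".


Input string: 'mmu evu vwj la'
Operation: remove all spaces
Words: 'mmu', 'evu', 'vwj', 'la'
Join without spaces: mmuevuvwjla


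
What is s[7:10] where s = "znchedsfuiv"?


Input string: 'znchedsfuiv'
Operation: slice [7:10]
Extract characters: s[7]='f', s[8]='u', s[9]='i'
Result: fui


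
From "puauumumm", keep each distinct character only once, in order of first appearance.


Input: 'puauumumm'
Operation: keep first occurrence of each character
Scan: s[0]='p' new -> keep; s[1]='u' new -> keep; s[2]='a' new -> keep; s[3]='u' seen -> skip; s[4]='u' seen -> skip; s[5]='m' new -> keep; s[6]='u' seen -> skip; s[7]='m' seen -> skip; s[8]='m' seen -> skip
Result: puam


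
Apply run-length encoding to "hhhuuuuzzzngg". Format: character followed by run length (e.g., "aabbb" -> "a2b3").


Input: 'hhhuuuuzzzngg'
Operation: identify consecutive runs
Runs: 'hhh' -> h3, 'uuuu' -> u4, 'zzz' -> z3, 'n' -> n1, 'gg' -> g2
Encoded: h3u4z3n1g2


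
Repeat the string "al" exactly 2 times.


Input string: 'al'
Operation: repeat 2 times
Concatenation: 'al' + 'al'
Result: alal


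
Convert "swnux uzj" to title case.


Input string: 'swnux uzj'
Operation: capitalize first letter of each word
Word transformations: 'swnux'->'Swnux', 'uzj'->'Uzj'
Result: Swnux Uzj


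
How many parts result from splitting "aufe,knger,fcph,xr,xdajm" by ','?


Input string: 'aufe,knger,fcph,xr,xdajm'
Delimiter: ','
Split result: 'aufe', 'knger', 'fcph', 'xr', 'xdajm'
Number of parts: 5


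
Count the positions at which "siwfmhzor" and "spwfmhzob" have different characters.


String 1: 'siwfmhzor'
String 2: 'spwfmhzob'
Compare each position: pos 0: 's'=='s', pos 1: 'i'!='p', pos 2: 'w'=='w', pos 3: 'f'=='f', pos 4: 'm'=='m', pos 5: 'h'=='h', pos 6: 'z'=='z', pos 7: 'o'=='o', pos 8: 'r'!='b'
Differing positions: 2
Hamming distance: 2


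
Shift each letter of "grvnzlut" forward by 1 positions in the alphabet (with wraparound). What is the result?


Input: 'grvnzlut', shift = 1
Operation: for each letter, (position + 1) mod 26
Mapping: 'g'(6+1=7)->'h', 'r'(17+1=18)->'s', 'v'(21+1=22)->'w', 'n'(13+1=14)->'o', 'z'(25+1=26, 26 mod 26=0)->'a', 'l'(11+1=12)->'m', 'u'(20+1=21)->'v', 't'(19+1=20)->'u'
Result: hswoamvu


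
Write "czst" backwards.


Input string: 'czst'
Operation: reverse character order
Original order: 'c' -> 'z' -> 's' -> 't'
Reversed order: 't' -> 's' -> 'z' -> 'c'
Result: tszc


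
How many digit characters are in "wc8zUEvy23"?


Input string: 'wc8zUEvy23'
Operation: count digit characters (0-9)
Scan: 'w', 'c', '8'(digit), 'z', 'U', 'E', 'v', 'y', '2'(digit), '3'(digit)
Digits found: 3
Result: 3


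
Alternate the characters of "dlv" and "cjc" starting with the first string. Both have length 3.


String 1: 'dlv'
String 2: 'cjc'
Operation: alternate characters
Pairs: 'd'+'c', 'l'+'j', 'v'+'c'
Result: dcljvc


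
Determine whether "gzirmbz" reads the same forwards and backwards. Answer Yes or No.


Input string: 'gzirmbz'
Reversed: 'zbmrizg'
Compare pairs: s[0]='g' vs s[6]='z' (mismatch), s[1]='z' vs s[5]='b' (mismatch), s[2]='i' vs s[4]='m' (mismatch)
Palindrome: No


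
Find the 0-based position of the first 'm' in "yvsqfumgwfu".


Input string: 'yvsqfumgwfu'
Target: 'm'
Scanning left to right: s[0]='y', s[1]='v', s[2]='s', s[3]='q', s[4]='f', s[5]='u', s[6]='m'
First match at index: 6


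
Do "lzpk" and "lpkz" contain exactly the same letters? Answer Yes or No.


String 1: 'lzpk' -> sorted: 'klpz'
String 2: 'lpkz' -> sorted: 'klpz'
Compare sorted forms: 'klpz' == 'klpz'
Anagram: Yes


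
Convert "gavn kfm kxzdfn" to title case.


Input string: 'gavn kfm kxzdfn'
Operation: capitalize first letter of each word
Word transformations: 'gavn'->'Gavn', 'kfm'->'Kfm', 'kxzdfn'->'Kxzdfn'
Result: Gavn Kfm Kxzdfn


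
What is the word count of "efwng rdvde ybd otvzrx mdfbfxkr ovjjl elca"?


Input string: 'efwng rdvde ybd otvzrx mdfbfxkr ovjjl elca'
Operation: split by spaces
Words found: 'efwng', 'rdvde', 'ybd', 'otvzrx', 'mdfbfxkr', 'ovjjl', 'elca'
Word count: 7


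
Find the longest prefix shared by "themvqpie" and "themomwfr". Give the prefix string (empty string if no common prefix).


String 1: 'themvqpie'
String 2: 'themomwfr'
Compare position by position:
pos 0: 't' vs 't' match
pos 1: 'h' vs 'h' match
pos 2: 'e' vs 'e' match
pos 3: 'm' vs 'm' match
pos 4: 'v' vs 'o' differ -> stop
Longest common prefix: "them" (length 4)


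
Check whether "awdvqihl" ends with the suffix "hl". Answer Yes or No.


Input string: 'awdvqihl'
Suffix to check: 'hl'
Last 2 characters of input: 'hl'
Match: True
Result: Yes


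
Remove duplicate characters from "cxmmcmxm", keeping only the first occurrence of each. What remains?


Input: 'cxmmcmxm'
Operation: keep first occurrence of each character
Scan: s[0]='c' new -> keep; s[1]='x' new -> keep; s[2]='m' new -> keep; s[3]='m' seen -> skip; s[4]='c' seen -> skip; s[5]='m' seen -> skip; s[6]='x' seen -> skip; s[7]='m' seen -> skip
Result: cxm


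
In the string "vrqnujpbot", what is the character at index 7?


Input string: 'vrqnujpbot'
Operation: get character at index 7
Index mapping: s[0]='v', s[1]='r', s[2]='q', s[3]='n', s[4]='u', s[5]='j', s[6]='p', s[7]='b'
Result: 'b'


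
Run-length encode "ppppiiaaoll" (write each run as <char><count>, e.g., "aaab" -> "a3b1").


Input: 'ppppiiaaoll'
Operation: identify consecutive runs
Runs: 'pppp' -> p4, 'ii' -> i2, 'aa' -> a2, 'o' -> o1, 'll' -> l2
Encoded: p4i2a2o1l2


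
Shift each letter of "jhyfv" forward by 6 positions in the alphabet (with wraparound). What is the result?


Input: 'jhyfv', shift = 6
Operation: for each letter, (position + 6) mod 26
Mapping: 'j'(9+6=15)->'p', 'h'(7+6=13)->'n', 'y'(24+6=30, 30 mod 26=4)->'e', 'f'(5+6=11)->'l', 'v'(21+6=27, 27 mod 26=1)->'b'
Result: pnelb


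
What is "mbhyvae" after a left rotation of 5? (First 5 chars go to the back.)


Input: 'mbhyvae', shift = 5
Operation: split at index 5 and swap parts
Front part s[0:5] = 'mbhyv'
Back part s[5:] = 'ae'
Rotated = back + front = 'ae' + 'mbhyv'
Result: aembhyv


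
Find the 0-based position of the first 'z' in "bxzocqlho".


Input string: 'bxzocqlho'
Target: 'z'
Scanning left to right: s[0]='b', s[1]='x', s[2]='z'
First match at index: 2


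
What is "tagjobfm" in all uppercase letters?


Input string: 'tagjobfm'
Operation: convert each letter to uppercase
Mapping: 't'->'T', 'a'->'A', 'g'->'G', 'j'->'J', 'o'->'O', 'b'->'B', 'f'->'F', 'm'->'M'
Result: TAGJOBFM


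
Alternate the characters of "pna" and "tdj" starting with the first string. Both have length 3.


String 1: 'pna'
String 2: 'tdj'
Operation: alternate characters
Pairs: 'p'+'t', 'n'+'d', 'a'+'j'
Result: ptndaj


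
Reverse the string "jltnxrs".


Input string: 'jltnxrs'
Operation: reverse character order
Original order: 'j' -> 'l' -> 't' -> 'n' -> 'x' -> 'r' -> 's'
Reversed order: 's' -> 'r' -> 'x' -> 'n' -> 't' -> 'l' -> 'j'
Result: srxntlj


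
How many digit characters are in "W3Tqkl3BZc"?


Input string: 'W3Tqkl3BZc'
Operation: count digit characters (0-9)
Scan: 'W', '3'(digit), 'T', 'q', 'k', 'l', '3'(digit), 'B', 'Z', 'c'
Digits found: 2
Result: 2


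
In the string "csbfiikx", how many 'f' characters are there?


Input string: 'csbfiikx'
Target character: 'f'
Scan each position: s[3]='f'
Matches found at indices: 3
Total: 1


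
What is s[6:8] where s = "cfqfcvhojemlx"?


Input string: 'cfqfcvhojemlx'
Operation: slice [6:8]
Extract characters: s[6]='h', s[7]='o'
Result: ho


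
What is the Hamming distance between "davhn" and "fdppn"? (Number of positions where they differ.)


String 1: 'davhn'
String 2: 'fdppn'
Compare each position: pos 0: 'd'!='f', pos 1: 'a'!='d', pos 2: 'v'!='p', pos 3: 'h'!='p', pos 4: 'n'=='n'
Differing positions: 4
Hamming distance: 4


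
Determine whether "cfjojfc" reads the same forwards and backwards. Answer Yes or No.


Input string: 'cfjojfc'
Reversed: 'cfjojfc'
Compare pairs: s[0]='c' vs s[6]='c' (match), s[1]='f' vs s[5]='f' (match), s[2]='j' vs s[4]='j' (match)
Palindrome: Yes


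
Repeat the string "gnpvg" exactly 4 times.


Input string: 'gnpvg'
Operation: repeat 4 times
Concatenation: 'gnpvg' + 'gnpvg' + 'gnpvg' + 'gnpvg'
Result: gnpvggnpvggnpvggnpvg


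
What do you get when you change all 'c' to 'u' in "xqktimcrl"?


Input string: 'xqktimcrl'
Operation: replace 'c' with 'u'
Positions of 'c': 6
After replacement: xqktimurl


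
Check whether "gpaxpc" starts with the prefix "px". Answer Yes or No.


Input string: 'gpaxpc'
Prefix to check: 'px'
First 2 characters of input: 'gp'
Match: False
Result: No


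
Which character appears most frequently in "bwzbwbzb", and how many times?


Input: 'bwzbwbzb'
Operation: tally each character
Counts: 'b':4, 'w':2, 'z':2
Maximum: 'b' appears 4 times


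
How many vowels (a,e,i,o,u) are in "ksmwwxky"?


Input string: 'ksmwwxky'
Operation: count vowels (a, e, i, o, u)
Scan: s[0]='k', s[1]='s', s[2]='m', s[3]='w', s[4]='w', s[5]='x', s[6]='k', s[7]='y'
Vowels found: 0
Result: 0


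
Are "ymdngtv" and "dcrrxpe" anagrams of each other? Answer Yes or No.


String 1: 'ymdngtv' -> sorted: 'dgmntvy'
String 2: 'dcrrxpe' -> sorted: 'cdeprrx'
Compare sorted forms: 'dgmntvy' != 'cdeprrx'
Anagram: No


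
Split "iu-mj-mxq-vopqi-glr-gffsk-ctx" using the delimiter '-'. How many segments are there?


Input string: 'iu-mj-mxq-vopqi-glr-gffsk-ctx'
Delimiter: '-'
Split result: 'iu', 'mj', 'mxq', 'vopqi', 'glr', 'gffsk', 'ctx'
Number of parts: 7


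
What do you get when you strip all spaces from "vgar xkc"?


Input string: 'vgar xkc'
Operation: remove all spaces
Words: 'vgar', 'xkc'
Join without spaces: vgarxkc


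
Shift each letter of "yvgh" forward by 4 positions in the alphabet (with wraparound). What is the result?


Input: 'yvgh', shift = 4
Operation: for each letter, (position + 4) mod 26
Mapping: 'y'(24+4=28, 28 mod 26=2)->'c', 'v'(21+4=25)->'z', 'g'(6+4=10)->'k', 'h'(7+4=11)->'l'
Result: czkl


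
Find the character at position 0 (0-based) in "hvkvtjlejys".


Input string: 'hvkvtjlejys'
Operation: get character at index 0
Index mapping: s[0]='h'
Result: 'h'


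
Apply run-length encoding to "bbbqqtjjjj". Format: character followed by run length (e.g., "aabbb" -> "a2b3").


Input: 'bbbqqtjjjj'
Operation: identify consecutive runs
Runs: 'bbb' -> b3, 'qq' -> q2, 't' -> t1, 'jjjj' -> j4
Encoded: b3q2t1j4


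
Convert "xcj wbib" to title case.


Input string: 'xcj wbib'
Operation: capitalize first letter of each word
Word transformations: 'xcj'->'Xcj', 'wbib'->'Wbib'
Result: Xcj Wbib


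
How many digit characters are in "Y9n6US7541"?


Input string: 'Y9n6US7541'
Operation: count digit characters (0-9)
Scan: 'Y', '9'(digit), 'n', '6'(digit), 'U', 'S', '7'(digit), '5'(digit), '4'(digit), '1'(digit)
Digits found: 6
Result: 6


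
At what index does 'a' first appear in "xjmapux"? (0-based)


Input string: 'xjmapux'
Target: 'a'
Scanning left to right: s[0]='x', s[1]='j', s[2]='m', s[3]='a'
First match at index: 3


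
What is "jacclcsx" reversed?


Input string: 'jacclcsx'
Operation: reverse character order
Original order: 'j' -> 'a' -> 'c' -> 'c' -> 'l' -> 'c' -> 's' -> 'x'
Reversed order: 'x' -> 's' -> 'c' -> 'l' -> 'c' -> 'c' -> 'a' -> 'j'
Result: xsclccaj


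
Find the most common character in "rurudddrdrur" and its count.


Input: 'rurudddrdrur'
Operation: tally each character
Counts: 'd':4, 'r':5, 'u':3
Maximum: 'r' appears 5 times


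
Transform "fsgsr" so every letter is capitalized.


Input string: 'fsgsr'
Operation: convert each letter to uppercase
Mapping: 'f'->'F', 's'->'S', 'g'->'G', 's'->'S', 'r'->'R'
Result: FSGSR


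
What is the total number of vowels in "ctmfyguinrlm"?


Input string: 'ctmfyguinrlm'
Operation: count vowels (a, e, i, o, u)
Scan: s[0]='c', s[1]='t', s[2]='m', s[3]='f', s[4]='y', s[5]='g', s[6]='u' (vowel), s[7]='i' (vowel), s[8]='n', s[9]='r', s[10]='l', s[11]='m'
Vowels found: 2
Result: 2


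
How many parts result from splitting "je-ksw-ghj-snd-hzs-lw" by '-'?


Input string: 'je-ksw-ghj-snd-hzs-lw'
Delimiter: '-'
Split result: 'je', 'ksw', 'ghj', 'snd', 'hzs', 'lw'
Number of parts: 6


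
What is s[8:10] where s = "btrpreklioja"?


Input string: 'btrpreklioja'
Operation: slice [8:10]
Extract characters: s[8]='i', s[9]='o'
Result: io


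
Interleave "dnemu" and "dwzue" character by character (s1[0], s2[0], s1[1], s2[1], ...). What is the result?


String 1: 'dnemu'
String 2: 'dwzue'
Operation: alternate characters
Pairs: 'd'+'d', 'n'+'w', 'e'+'z', 'm'+'u', 'u'+'e'
Result: ddnwezmuue


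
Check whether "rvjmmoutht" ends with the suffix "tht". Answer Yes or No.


Input string: 'rvjmmoutht'
Suffix to check: 'tht'
Last 3 characters of input: 'tht'
Match: True
Result: Yes


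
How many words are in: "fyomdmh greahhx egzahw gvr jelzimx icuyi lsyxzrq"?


Input string: 'fyomdmh greahhx egzahw gvr jelzimx icuyi lsyxzrq'
Operation: split by spaces
Words found: 'fyomdmh', 'greahhx', 'egzahw', 'gvr', 'jelzimx', 'icuyi', 'lsyxzrq'
Word count: 7


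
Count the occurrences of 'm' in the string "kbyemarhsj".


Input string: 'kbyemarhsj'
Target character: 'm'
Scan each position: s[4]='m'
Matches found at indices: 4
Total: 1


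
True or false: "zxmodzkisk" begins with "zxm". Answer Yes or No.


Input string: 'zxmodzkisk'
Prefix to check: 'zxm'
First 3 characters of input: 'zxm'
Match: True
Result: Yes


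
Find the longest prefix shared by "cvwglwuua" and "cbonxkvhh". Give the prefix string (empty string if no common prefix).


String 1: 'cvwglwuua'
String 2: 'cbonxkvhh'
Compare position by position:
pos 0: 'c' vs 'c' match
pos 1: 'v' vs 'b' differ -> stop
Longest common prefix: "c" (length 1)


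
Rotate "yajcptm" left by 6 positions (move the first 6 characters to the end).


Input: 'yajcptm', shift = 6
Operation: split at index 6 and swap parts
Front part s[0:6] = 'yajcpt'
Back part s[6:] = 'm'
Rotated = back + front = 'm' + 'yajcpt'
Result: myajcpt


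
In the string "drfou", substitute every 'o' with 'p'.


Input string: 'drfou'
Operation: replace 'o' with 'p'
Positions of 'o': 3
After replacement: drfpu


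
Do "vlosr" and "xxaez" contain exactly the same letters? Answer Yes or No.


String 1: 'vlosr' -> sorted: 'lorsv'
String 2: 'xxaez' -> sorted: 'aexxz'
Compare sorted forms: 'lorsv' != 'aexxz'
Anagram: No


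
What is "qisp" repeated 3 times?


Input string: 'qisp'
Operation: repeat 3 times
Concatenation: 'qisp' + 'qisp' + 'qisp'
Result: qispqispqisp


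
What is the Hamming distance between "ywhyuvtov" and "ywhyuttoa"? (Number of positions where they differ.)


String 1: 'ywhyuvtov'
String 2: 'ywhyuttoa'
Compare each position: pos 0: 'y'=='y', pos 1: 'w'=='w', pos 2: 'h'=='h', pos 3: 'y'=='y', pos 4: 'u'=='u', pos 5: 'v'!='t', pos 6: 't'=='t', pos 7: 'o'=='o', pos 8: 'v'!='a'
Differing positions: 2
Hamming distance: 2


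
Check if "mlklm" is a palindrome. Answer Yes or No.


Input string: 'mlklm'
Reversed: 'mlklm'
Compare pairs: s[0]='m' vs s[4]='m' (match), s[1]='l' vs s[3]='l' (match)
Palindrome: Yes


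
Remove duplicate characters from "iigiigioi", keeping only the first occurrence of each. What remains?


Input: 'iigiigioi'
Operation: keep first occurrence of each character
Scan: s[0]='i' new -> keep; s[1]='i' seen -> skip; s[2]='g' new -> keep; s[3]='i' seen -> skip; s[4]='i' seen -> skip; s[5]='g' seen -> skip; s[6]='i' seen -> skip; s[7]='o' new -> keep; s[8]='i' seen -> skip
Result: igo


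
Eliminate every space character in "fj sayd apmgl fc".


Input string: 'fj sayd apmgl fc'
Operation: remove all spaces
Words: 'fj', 'sayd', 'apmgl', 'fc'
Join without spaces: fjsaydapmglfc
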